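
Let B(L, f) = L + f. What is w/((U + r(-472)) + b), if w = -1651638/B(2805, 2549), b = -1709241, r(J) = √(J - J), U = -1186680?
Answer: 275273/2584126839 ≈ 0.00010652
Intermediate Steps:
r(J) = 0 (r(J) = √0 = 0)
w = -825819/2677 (w = -1651638/(2805 + 2549) = -1651638/5354 = -1651638*1/5354 = -825819/2677 ≈ -308.49)
w/((U + r(-472)) + b) = -825819/(2677*((-1186680 + 0) - 1709241)) = -825819/(2677*(-1186680 - 1709241)) = -825819/2677/(-2895921) = -825819/2677*(-1/2895921) = 275273/2584126839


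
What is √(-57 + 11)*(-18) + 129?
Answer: 129 - 18*I*√46 ≈ 129.0 - 122.08*I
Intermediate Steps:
√(-57 + 11)*(-18) + 129 = √(-46)*(-18) + 129 = (I*√46)*(-18) + 129 = -18*I*√46 + 129 = 129 - 18*I*√46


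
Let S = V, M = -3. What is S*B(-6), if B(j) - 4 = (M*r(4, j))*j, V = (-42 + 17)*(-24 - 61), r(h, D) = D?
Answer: -221000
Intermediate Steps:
V = 2125 (V = -25*(-85) = 2125)
S = 2125
B(j) = 4 - 3*j² (B(j) = 4 + (-3*j)*j = 4 - 3*j²)
S*B(-6) = 2125*(4 - 3*(-6)²) = 2125*(4 - 3*36) = 2125*(4 - 108) = 2125*(-104) = -221000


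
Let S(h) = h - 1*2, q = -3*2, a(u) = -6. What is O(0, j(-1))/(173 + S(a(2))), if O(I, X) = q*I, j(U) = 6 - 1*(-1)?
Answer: 0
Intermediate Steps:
j(U) = 7 (j(U) = 6 + 1 = 7)
q = -6
S(h) = -2 + h (S(h) = h - 2 = -2 + h)
O(I, X) = -6*I
O(0, j(-1))/(173 + S(a(2))) = (-6*0)/(173 + (-2 - 6)) = 0/(173 - 8) = 0/165 = (1/165)*0 = 0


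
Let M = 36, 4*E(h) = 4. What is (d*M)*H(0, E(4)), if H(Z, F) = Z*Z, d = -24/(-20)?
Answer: 0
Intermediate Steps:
E(h) = 1 (E(h) = (¼)*4 = 1)
d = 6/5 (d = -24*(-1/20) = 6/5 ≈ 1.2000)
H(Z, F) = Z²
(d*M)*H(0, E(4)) = ((6/5)*36)*0² = (216/5)*0 = 0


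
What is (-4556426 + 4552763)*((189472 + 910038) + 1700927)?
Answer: -10258000731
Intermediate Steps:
(-4556426 + 4552763)*((189472 + 910038) + 1700927) = -3663*(1099510 + 1700927) = -3663*2800437 = -10258000731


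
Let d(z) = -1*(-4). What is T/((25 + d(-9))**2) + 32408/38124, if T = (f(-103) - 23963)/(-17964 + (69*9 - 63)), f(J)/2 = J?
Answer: 13203449359/15502114314 ≈ 0.85172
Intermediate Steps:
f(J) = 2*J
d(z) = 4
T = 24169/17406 (T = (2*(-103) - 23963)/(-17964 + (69*9 - 63)) = (-206 - 23963)/(-17964 + (621 - 63)) = -24169/(-17964 + 558) = -24169/(-17406) = -24169*(-1/17406) = 24169/17406 ≈ 1.3885)
T/((25 + d(-9))**2) + 32408/38124 = 24169/(17406*((25 + 4)**2)) + 32408/38124 = 24169/(17406*(29**2)) + 32408*(1/38124) = (24169/17406)/841 + 8102/9531 = (24169/17406)*(1/841) + 8102/9531 = 24169/14638446 + 8102/9531 = 13203449359/15502114314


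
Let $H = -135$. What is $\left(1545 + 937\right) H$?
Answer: $-335070$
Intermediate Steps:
$\left(1545 + 937\right) H = \left(1545 + 937\right) \left(-135\right) = 2482 \left(-135\right) = -335070$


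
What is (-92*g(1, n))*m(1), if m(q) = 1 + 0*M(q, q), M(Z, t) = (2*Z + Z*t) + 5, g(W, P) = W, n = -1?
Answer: -92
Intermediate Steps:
M(Z, t) = 5 + 2*Z + Z*t
m(q) = 1 (m(q) = 1 + 0*(5 + 2*q + q*q) = 1 + 0*(5 + 2*q + q**2) = 1 + 0*(5 + q**2 + 2*q) = 1 + 0 = 1)
(-92*g(1, n))*m(1) = -92*1*1 = -92*1 = -92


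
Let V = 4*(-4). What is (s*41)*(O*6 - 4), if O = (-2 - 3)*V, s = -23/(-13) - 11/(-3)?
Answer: 4137392/39 ≈ 1.0609e+5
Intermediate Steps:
s = 212/39 (s = -23*(-1/13) - 11*(-1/3) = 23/13 + 11/3 = 212/39 ≈ 5.4359)
V = -16
O = 80 (O = (-2 - 3)*(-16) = -5*(-16) = 80)
(s*41)*(O*6 - 4) = ((212/39)*41)*(80*6 - 4) = 8692*(480 - 4)/39 = (8692/39)*476 = 4137392/39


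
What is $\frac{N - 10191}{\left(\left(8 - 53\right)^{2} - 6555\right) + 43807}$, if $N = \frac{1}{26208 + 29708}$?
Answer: $- \frac{569839955}{2196212732} \approx -0.25946$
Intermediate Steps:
$N = \frac{1}{55916} \approx 1.7884 \cdot 10^{-5}$
$\frac{N - 10191}{\left(\left(8 - 53\right)^{2} - 6555\right) + 43807} = \frac{\frac{1}{55916} - 10191}{\left(\left(8 - 53\right)^{2} - 6555\right) + 43807} = - \frac{569839955}{55916 \left(\left(\left(-45\right)^{2} - 6555\right) + 43807\right)} = - \frac{569839955}{55916 \left(\left(2025 - 6555\right) + 43807\right)} = - \frac{569839955}{55916 \left(-4530 + 43807\right)} = - \frac{569839955}{55916 \cdot 39277} = \left(- \frac{569839955}{55916}\right) \frac{1}{39277} = - \frac{569839955}{2196212732}$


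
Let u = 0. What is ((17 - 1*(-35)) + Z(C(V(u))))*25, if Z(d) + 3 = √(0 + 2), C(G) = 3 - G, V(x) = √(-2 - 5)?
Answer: 1225 + 25*√2 ≈ 1260.4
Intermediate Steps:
V(x) = I*√7 (V(x) = √(-7) = I*√7)
Z(d) = -3 + √2 (Z(d) = -3 + √(0 + 2) = -3 + √2)
((17 - 1*(-35)) + Z(C(V(u))))*25 = ((17 - 1*(-35)) + (-3 + √2))*25 = ((17 + 35) + (-3 + √2))*25 = (52 + (-3 + √2))*25 = (49 + √2)*25 = 1225 + 25*√2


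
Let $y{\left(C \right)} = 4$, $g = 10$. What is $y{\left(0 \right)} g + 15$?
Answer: $55$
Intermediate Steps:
$y{\left(0 \right)} g + 15 = 4 \cdot 10 + 15 = 40 + 15 = 55$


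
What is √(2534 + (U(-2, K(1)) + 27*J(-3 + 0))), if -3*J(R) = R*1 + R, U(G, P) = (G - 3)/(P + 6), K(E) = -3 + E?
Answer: √10347/2 ≈ 50.860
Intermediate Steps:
U(G, P) = (-3 + G)/(6 + P)
J(R) = -2*R/3 (J(R) = -(R*1 + R)/3 = -(R + R)/3 = -2*R/3)
√(2534 + (U(-2, K(1)) + 27*J(-3 + 0))) = √(2534 + ((-3 - 2)/(6 + (-3 + 1)) + 27*(-2*(-3 + 0)/3))) = √(2534 + (-5/(6 - 2) + 27*(-⅔*(-3)))) = √(2534 + (-5/4 + 27*2)) = √(2534 + ((¼)*(-5) + 54)) = √(2534 + (-5/4 + 54)) = √(2534 + 211/4) = √(10347/4) = √10347/2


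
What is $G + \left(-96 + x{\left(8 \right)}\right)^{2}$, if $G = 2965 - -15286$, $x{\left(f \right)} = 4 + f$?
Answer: $25307$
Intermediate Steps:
$G = 18251$ ($G = 2965 + 15286 = 18251$)
$G + \left(-96 + x{\left(8 \right)}\right)^{2} = 18251 + \left(-96 + \left(4 + 8\right)\right)^{2} = 18251 + \left(-96 + 12\right)^{2} = 18251 + \left(-84\right)^{2} = 18251 + 7056 = 25307$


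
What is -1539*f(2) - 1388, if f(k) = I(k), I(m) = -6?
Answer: 7846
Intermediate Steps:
f(k) = -6
-1539*f(2) - 1388 = -1539*(-6) - 1388 = 9234 - 1388 = 7846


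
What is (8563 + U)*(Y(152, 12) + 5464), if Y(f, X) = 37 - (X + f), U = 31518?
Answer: 213912297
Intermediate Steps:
Y(f, X) = 37 - X - f (Y(f, X) = 37 + (-X - f) = 37 - X - f)
(8563 + U)*(Y(152, 12) + 5464) = (8563 + 31518)*((37 - 1*12 - 1*152) + 5464) = 40081*((37 - 12 - 152) + 5464) = 40081*(-127 + 5464) = 40081*5337 = 213912297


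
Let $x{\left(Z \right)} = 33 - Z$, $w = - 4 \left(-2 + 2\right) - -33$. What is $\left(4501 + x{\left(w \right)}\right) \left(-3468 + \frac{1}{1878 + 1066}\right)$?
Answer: $- \frac{45954269291}{2944} \approx -1.5609 \cdot 10^{7}$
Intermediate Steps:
$w = 33$ ($w = \left(-4\right) 0 + 33 = 0 + 33 = 33$)
$\left(4501 + x{\left(w \right)}\right) \left(-3468 + \frac{1}{1878 + 1066}\right) = \left(4501 + \left(33 - 33\right)\right) \left(-3468 + \frac{1}{1878 + 1066}\right) = \left(4501 + \left(33 - 33\right)\right) \left(-3468 + \frac{1}{2944}\right) = \left(4501 + 0\right) \left(-3468 + \frac{1}{2944}\right) = 4501 \left(- \frac{10209791}{2944}\right) = - \frac{45954269291}{2944}$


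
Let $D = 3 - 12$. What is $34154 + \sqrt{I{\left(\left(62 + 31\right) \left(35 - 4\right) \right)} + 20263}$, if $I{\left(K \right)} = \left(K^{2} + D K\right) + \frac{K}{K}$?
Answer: $34154 + \sqrt{8306006} \approx 37036.0$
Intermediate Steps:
$D = -9$ ($D = 3 - 12 = -9$)
$I{\left(K \right)} = 1 + K^{2} - 9 K$ ($I{\left(K \right)} = \left(K^{2} - 9 K\right) + \frac{K}{K} = \left(K^{2} - 9 K\right) + 1 = 1 + K^{2} - 9 K$)
$34154 + \sqrt{I{\left(\left(62 + 31\right) \left(35 - 4\right) \right)} + 20263} = 34154 + \sqrt{\left(1 + \left(\left(62 + 31\right) \left(35 - 4\right)\right)^{2} - 9 \left(62 + 31\right) \left(35 - 4\right)\right) + 20263} = 34154 + \sqrt{\left(1 + \left(93 \cdot 31\right)^{2} - 9 \cdot 93 \cdot 31\right) + 20263} = 34154 + \sqrt{\left(1 + 2883^{2} - 25947\right) + 20263} = 34154 + \sqrt{\left(1 + 8311689 - 25947\right) + 20263} = 34154 + \sqrt{8285743 + 20263} = 34154 + \sqrt{8306006}$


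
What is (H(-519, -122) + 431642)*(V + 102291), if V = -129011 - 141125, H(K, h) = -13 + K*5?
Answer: -72011211730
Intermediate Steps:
H(K, h) = -13 + 5*K
V = -270136
(H(-519, -122) + 431642)*(V + 102291) = ((-13 + 5*(-519)) + 431642)*(-270136 + 102291) = ((-13 - 2595) + 431642)*(-167845) = (-2608 + 431642)*(-167845) = 429034*(-167845) = -72011211730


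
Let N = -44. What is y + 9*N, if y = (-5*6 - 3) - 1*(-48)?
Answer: -381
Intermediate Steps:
y = 15 (y = (-30 - 3) + 48 = -33 + 48 = 15)
y + 9*N = 15 + 9*(-44) = 15 - 396 = -381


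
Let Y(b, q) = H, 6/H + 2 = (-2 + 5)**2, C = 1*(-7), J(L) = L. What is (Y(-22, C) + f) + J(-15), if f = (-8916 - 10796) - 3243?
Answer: -160784/7 ≈ -22969.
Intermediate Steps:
C = -7
f = -22955 (f = -19712 - 3243 = -22955)
H = 6/7 (H = 6/(-2 + (-2 + 5)**2) = 6/(-2 + 3**2) = 6/(-2 + 9) = 6/7 ≈ 0.85714)
Y(b, q) = 6/7
(Y(-22, C) + f) + J(-15) = (6/7 - 22955) - 15 = -160679/7 - 15 = -160784/7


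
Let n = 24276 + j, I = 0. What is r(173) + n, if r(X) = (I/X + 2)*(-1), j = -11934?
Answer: 12340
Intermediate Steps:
n = 12342 (n = 24276 - 11934 = 12342)
r(X) = -2 (r(X) = (0/X + 2)*(-1) = (0 + 2)*(-1) = 2*(-1) = -2)
r(173) + n = -2 + 12342 = 12340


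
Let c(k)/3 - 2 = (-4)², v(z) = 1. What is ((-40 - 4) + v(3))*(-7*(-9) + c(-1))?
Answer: -5031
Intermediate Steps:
c(k) = 54 (c(k) = 6 + 3*(-4)² = 6 + 3*16 = 6 + 48 = 54)
((-40 - 4) + v(3))*(-7*(-9) + c(-1)) = ((-40 - 4) + 1)*(-7*(-9) + 54) = (-44 + 1)*(63 + 54) = -43*117 = -5031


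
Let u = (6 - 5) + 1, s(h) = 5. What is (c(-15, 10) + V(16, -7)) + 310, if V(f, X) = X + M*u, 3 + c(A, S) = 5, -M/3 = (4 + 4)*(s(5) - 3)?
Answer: 209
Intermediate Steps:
M = -48 (M = -3*(4 + 4)*(5 - 3) = -24*2 = -3*16 = -48)
c(A, S) = 2 (c(A, S) = -3 + 5 = 2)
u = 2 (u = 1 + 1 = 2)
V(f, X) = -96 + X (V(f, X) = X - 48*2 = X - 96 = -96 + X)
(c(-15, 10) + V(16, -7)) + 310 = (2 + (-96 - 7)) + 310 = (2 - 103) + 310 = -101 + 310 = 209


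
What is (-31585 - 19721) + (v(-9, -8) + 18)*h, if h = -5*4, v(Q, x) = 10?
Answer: -51866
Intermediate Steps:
h = -20
(-31585 - 19721) + (v(-9, -8) + 18)*h = (-31585 - 19721) + (10 + 18)*(-20) = -51306 + 28*(-20) = -51306 - 560 = -51866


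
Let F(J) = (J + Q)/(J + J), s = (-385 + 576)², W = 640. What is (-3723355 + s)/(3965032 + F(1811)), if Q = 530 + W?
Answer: -4451285876/4787116295 ≈ -0.92985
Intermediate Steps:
s = 36481 (s = 191² = 36481)
Q = 1170 (Q = 530 + 640 = 1170)
F(J) = (1170 + J)/(2*J) (F(J) = (J + 1170)/(J + J) = (1170 + J)/((2*J)) = (1170 + J)*(1/(2*J)) = (1170 + J)/(2*J))
(-3723355 + s)/(3965032 + F(1811)) = (-3723355 + 36481)/(3965032 + (½)*(1170 + 1811)/1811) = -3686874/(3965032 + (½)*(1/1811)*2981) = -3686874/(3965032 + 2981/3622) = -3686874/14361348885/3622 = -3686874*3622/14361348885 = -4451285876/4787116295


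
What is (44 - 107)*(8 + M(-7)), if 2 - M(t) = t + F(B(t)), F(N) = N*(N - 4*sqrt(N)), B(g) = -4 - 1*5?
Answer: 4032 + 6804*I ≈ 4032.0 + 6804.0*I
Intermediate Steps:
B(g) = -9 (B(g) = -4 - 5 = -9)
M(t) = -79 - t - 108*I (M(t) = 2 - (t + ((-9)**2 - (-108)*I)) = 2 - (t + (81 - (-108)*I)) = 2 - (t + (81 + 108*I)) = 2 - (81 + t + 108*I) = 2 + (-81 - t - 108*I) = -79 - t - 108*I)
(44 - 107)*(8 + M(-7)) = (44 - 107)*(8 + (-79 - 1*(-7) - 108*I)) = -63*(8 + (-79 + 7 - 108*I)) = -63*(8 + (-72 - 108*I)) = -63*(-64 - 108*I) = 4032 + 6804*I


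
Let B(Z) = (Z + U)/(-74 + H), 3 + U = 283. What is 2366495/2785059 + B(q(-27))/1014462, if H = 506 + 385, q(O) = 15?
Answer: 217932049934015/256477771055754 ≈ 0.84971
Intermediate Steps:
H = 891
U = 280 (U = -3 + 283 = 280)
B(Z) = 280/817 + Z/817 (B(Z) = (Z + 280)/(-74 + 891) = (280 + Z)/817 = (280 + Z)*(1/817) = 280/817 + Z/817)
2366495/2785059 + B(q(-27))/1014462 = 2366495/2785059 + (280/817 + (1/817)*15)/1014462 = 2366495*(1/2785059) + (280/817 + 15/817)*(1/1014462) = 2366495/2785059 + (295/817)*(1/1014462) = 2366495/2785059 + 295/828815454 = 217932049934015/256477771055754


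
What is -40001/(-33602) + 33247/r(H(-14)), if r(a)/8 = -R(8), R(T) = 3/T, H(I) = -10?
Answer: -1117045691/100806 ≈ -11081.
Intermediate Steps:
r(a) = -3 (r(a) = 8*(-3/8) = -3)
-40001/(-33602) + 33247/r(H(-14)) = -40001/(-33602) + 33247/(-3) = -40001*(-1/33602) + 33247*(-⅓) = 40001/33602 - 33247/3 = -1117045691/100806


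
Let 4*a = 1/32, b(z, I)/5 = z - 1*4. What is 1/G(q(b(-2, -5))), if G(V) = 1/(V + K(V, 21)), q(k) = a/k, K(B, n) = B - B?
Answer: -1/3840 ≈ -0.00026042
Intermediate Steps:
b(z, I) = -20 + 5*z (b(z, I) = 5*(z - 1*4) = 5*(z - 4) = 5*(-4 + z) = -20 + 5*z)
a = 1/128 (a = (1/4)/32 = (1/4)*(1/32) = 1/128 ≈ 0.0078125)
K(B, n) = 0
q(k) = 1/(128*k)
G(V) = 1/V (G(V) = 1/(V + 0) = 1/V)
1/G(q(b(-2, -5))) = 1/(1/(1/(128*(-20 + 5*(-2))))) = 1/(1/(1/(128*(-20 - 10)))) = 1/(1/((1/128)/(-30))) = 1/(1/((1/128)*(-1/30))) = 1/(1/(-1/3840)) = 1/(-3840) = -1/3840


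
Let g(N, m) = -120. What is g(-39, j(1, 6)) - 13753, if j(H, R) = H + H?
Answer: -13873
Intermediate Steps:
j(H, R) = 2*H
g(-39, j(1, 6)) - 13753 = -120 - 13753 = -13873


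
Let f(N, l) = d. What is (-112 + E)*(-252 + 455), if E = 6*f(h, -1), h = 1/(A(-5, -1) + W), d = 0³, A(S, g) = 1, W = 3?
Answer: -22736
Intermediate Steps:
d = 0
h = ¼ (h = 1/(1 + 3) = 1/4 = ¼ ≈ 0.25000)
f(N, l) = 0
E = 0 (E = 6*0 = 0)
(-112 + E)*(-252 + 455) = (-112 + 0)*(-252 + 455) = -112*203 = -22736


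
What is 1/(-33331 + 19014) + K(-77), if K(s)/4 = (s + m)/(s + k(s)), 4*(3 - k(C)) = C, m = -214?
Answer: 22219911/1045141 ≈ 21.260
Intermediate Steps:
k(C) = 3 - C/4
K(s) = 4*(-214 + s)/(3 + 3*s/4) (K(s) = 4*((s - 214)/(s + (3 - s/4))) = 4*((-214 + s)/(3 + 3*s/4)) = 4*(-214 + s)/(3 + 3*s/4))
1/(-33331 + 19014) + K(-77) = 1/(-33331 + 19014) + 16*(-214 - 77)/(3*(4 - 77)) = 1/(-14317) + (16/3)*(-291)/(-73) = -1/14317 + (16/3)*(-1/73)*(-291) = -1/14317 + 1552/73 = 22219911/1045141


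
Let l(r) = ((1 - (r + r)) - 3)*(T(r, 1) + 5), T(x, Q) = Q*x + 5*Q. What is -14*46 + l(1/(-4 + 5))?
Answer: -688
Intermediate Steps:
T(x, Q) = 5*Q + Q*x
l(r) = (-2 - 2*r)*(10 + r) (l(r) = ((1 - (r + r)) - 3)*(1*(5 + r) + 5) = ((1 - 2*r) - 3)*((5 + r) + 5) = ((1 - 2*r) - 3)*(10 + r) = (-2 - 2*r)*(10 + r))
-14*46 + l(1/(-4 + 5)) = -14*46 + (-20 - 22/(-4 + 5) - 2/(-4 + 5)²) = -644 + (-20 - 22/1 - 2*(1/1)²) = -644 + (-20 - 22*1 - 2*1²) = -644 + (-20 - 22 - 2*1) = -644 + (-20 - 22 - 2) = -644 - 44 = -688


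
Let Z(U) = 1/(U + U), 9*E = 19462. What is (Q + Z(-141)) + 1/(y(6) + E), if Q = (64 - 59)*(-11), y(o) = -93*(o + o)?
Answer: -36520015/663969 ≈ -55.003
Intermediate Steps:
E = 19462/9 (E = (⅑)*19462 = 19462/9 ≈ 2162.4)
y(o) = -186*o
Z(U) = 1/(2*U)
Q = -55 (Q = 5*(-11) = -55)
(Q + Z(-141)) + 1/(y(6) + E) = (-55 + (½)/(-141)) + 1/(-186*6 + 19462/9) = (-55 + (½)*(-1/141)) + 1/(-1116 + 19462/9) = (-55 - 1/282) + 1/(9418/9) = -15511/282 + 9/9418 = -36520015/663969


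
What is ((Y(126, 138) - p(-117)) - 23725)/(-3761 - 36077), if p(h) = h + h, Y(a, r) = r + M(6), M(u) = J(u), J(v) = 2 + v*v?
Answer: 23315/39838 ≈ 0.58525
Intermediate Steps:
J(v) = 2 + v**2
M(u) = 2 + u**2
Y(a, r) = 38 + r (Y(a, r) = r + (2 + 6**2) = r + (2 + 36) = r + 38 = 38 + r)
p(h) = 2*h
((Y(126, 138) - p(-117)) - 23725)/(-3761 - 36077) = (((38 + 138) - 2*(-117)) - 23725)/(-3761 - 36077) = ((176 - 1*(-234)) - 23725)/(-39838) = ((176 + 234) - 23725)*(-1/39838) = (410 - 23725)*(-1/39838) = -23315*(-1/39838) = 23315/39838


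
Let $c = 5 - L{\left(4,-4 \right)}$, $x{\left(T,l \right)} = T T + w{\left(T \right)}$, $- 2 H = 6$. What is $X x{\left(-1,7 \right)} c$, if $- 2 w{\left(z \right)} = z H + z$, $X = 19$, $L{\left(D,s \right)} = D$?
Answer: $0$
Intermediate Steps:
$H = -3$ ($H = \left(- \frac{1}{2}\right) 6 = -3$)
$w{\left(z \right)} = z$ ($w{\left(z \right)} = - \frac{z \left(-3\right) + z}{2} = - \frac{- 3 z + z}{2} = - \frac{\left(-2\right) z}{2} = z$)
$x{\left(T,l \right)} = T + T^{2}$ ($x{\left(T,l \right)} = T T + T = T^{2} + T = T + T^{2}$)
$c = 1$ ($c = 5 - 4 = 1$)
$X x{\left(-1,7 \right)} c = 19 \left(- (1 - 1)\right) 1 = 19 \left(\left(-1\right) 0\right) 1 = 19 \cdot 0 \cdot 1 = 0 \cdot 1 = 0$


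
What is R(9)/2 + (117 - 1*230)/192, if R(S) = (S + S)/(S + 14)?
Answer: -871/4416 ≈ -0.19724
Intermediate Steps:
R(S) = 2*S/(14 + S) (R(S) = (2*S)/(14 + S) = 2*S/(14 + S))
R(9)/2 + (117 - 1*230)/192 = (2*9/(14 + 9))/2 + (117 - 1*230)/192 = (2*9/23)*(½) + (117 - 230)*(1/192) = (2*9*(1/23))*(½) - 113*1/192 = (18/23)*(½) - 113/192 = 9/23 - 113/192 = -871/4416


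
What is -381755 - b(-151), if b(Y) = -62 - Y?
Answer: -381844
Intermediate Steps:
-381755 - b(-151) = -381755 - (-62 - 1*(-151)) = -381755 - (-62 + 151) = -381755 - 1*89 = -381755 - 89 = -381844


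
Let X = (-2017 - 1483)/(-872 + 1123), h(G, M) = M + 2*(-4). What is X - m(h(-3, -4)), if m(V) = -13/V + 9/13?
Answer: -615527/39156 ≈ -15.720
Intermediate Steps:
h(G, M) = -8 + M (h(G, M) = M - 8 = -8 + M)
X = -3500/251 ≈ -13.944
m(V) = 9/13 - 13/V (m(V) = -13/V + 9*(1/13) = -13/V + 9/13 = 9/13 - 13/V)
X - m(h(-3, -4)) = -3500/251 - (9/13 - 13/(-8 - 4)) = -3500/251 - (9/13 - 13/(-12)) = -3500/251 - (9/13 - 13*(-1/12)) = -3500/251 - (9/13 + 13/12) = -3500/251 - 1*277/156 = -3500/251 - 277/156 = -615527/39156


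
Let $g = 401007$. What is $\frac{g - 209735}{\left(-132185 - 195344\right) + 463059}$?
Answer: $\frac{95636}{67765} \approx 1.4113$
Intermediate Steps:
$\frac{g - 209735}{\left(-132185 - 195344\right) + 463059} = \frac{401007 - 209735}{\left(-132185 - 195344\right) + 463059} = \frac{191272}{-327529 + 463059} = \frac{191272}{135530} = 191272 \cdot \frac{1}{135530} = \frac{95636}{67765}$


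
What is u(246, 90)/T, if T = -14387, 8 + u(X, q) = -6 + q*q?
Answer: -8086/14387 ≈ -0.56204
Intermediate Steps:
u(X, q) = -14 + q**2 (u(X, q) = -8 + (-6 + q*q) = -8 + (-6 + q**2) = -14 + q**2)
u(246, 90)/T = (-14 + 90**2)/(-14387) = (-14 + 8100)*(-1/14387) = 8086*(-1/14387) = -8086/14387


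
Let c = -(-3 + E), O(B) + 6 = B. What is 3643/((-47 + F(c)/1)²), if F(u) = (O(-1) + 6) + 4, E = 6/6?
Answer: 3643/1936 ≈ 1.8817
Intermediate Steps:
O(B) = -6 + B
E = 1 (E = 6*(⅙) = 1)
c = 2 (c = -(-3 + 1) = -1*(-2) = 2)
F(u) = 3 (F(u) = ((-6 - 1) + 6) + 4 = (-7 + 6) + 4 = -1 + 4 = 3)
3643/((-47 + F(c)/1)²) = 3643/((-47 + 3/1)²) = 3643/((-47 + 3*1)²) = 3643/((-47 + 3)²) = 3643/((-44)²) = 3643/1936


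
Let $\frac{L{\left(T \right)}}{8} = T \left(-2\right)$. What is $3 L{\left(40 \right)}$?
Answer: $-1920$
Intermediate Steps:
$L{\left(T \right)} = - 16 T$ ($L{\left(T \right)} = 8 T \left(-2\right) = 8 \left(- 2 T\right) = - 16 T$)
$3 L{\left(40 \right)} = 3 \left(\left(-16\right) 40\right) = 3 \left(-640\right) = -1920$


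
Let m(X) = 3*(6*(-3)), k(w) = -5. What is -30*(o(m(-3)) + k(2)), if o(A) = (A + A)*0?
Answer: 150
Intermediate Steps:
m(X) = -54 (m(X) = 3*(-18) = -54)
o(A) = 0 (o(A) = (2*A)*0 = 0)
-30*(o(m(-3)) + k(2)) = -30*(0 - 5) = -30*(-5) = 150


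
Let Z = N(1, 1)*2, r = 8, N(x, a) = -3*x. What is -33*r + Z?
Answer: -270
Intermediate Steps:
Z = -6 (Z = -3*1*2 = -3*2 = -6)
-33*r + Z = -33*8 - 6 = -264 - 6 = -270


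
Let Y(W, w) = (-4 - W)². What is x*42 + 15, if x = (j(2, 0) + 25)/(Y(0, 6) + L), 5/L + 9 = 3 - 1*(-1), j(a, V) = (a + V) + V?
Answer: 453/5 ≈ 90.600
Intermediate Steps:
j(a, V) = a + 2*V (j(a, V) = (V + a) + V = a + 2*V)
L = -1 (L = 5/(-9 + (3 - 1*(-1))) = 5/(-9 + (3 + 1)) = 5/(-9 + 4) = 5/(-5) = 5*(-⅕) = -1)
x = 9/5 (x = ((2 + 2*0) + 25)/((4 + 0)² - 1) = ((2 + 0) + 25)/(4² - 1) = (2 + 25)/(16 - 1) = 27/15 = 27*(1/15) = 9/5 ≈ 1.8000)
x*42 + 15 = (9/5)*42 + 15 = 378/5 + 15 = 453/5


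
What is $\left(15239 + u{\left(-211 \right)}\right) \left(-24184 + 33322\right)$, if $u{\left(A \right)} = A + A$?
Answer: $135397746$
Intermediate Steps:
$u{\left(A \right)} = 2 A$
$\left(15239 + u{\left(-211 \right)}\right) \left(-24184 + 33322\right) = \left(15239 + 2 \left(-211\right)\right) \left(-24184 + 33322\right) = \left(15239 - 422\right) 9138 = 14817 \cdot 9138 = 135397746$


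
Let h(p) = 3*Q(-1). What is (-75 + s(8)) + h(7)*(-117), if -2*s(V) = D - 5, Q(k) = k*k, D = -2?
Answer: -845/2 ≈ -422.50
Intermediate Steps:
Q(k) = k**2
s(V) = 7/2 (s(V) = -(-2 - 5)/2 = -1/2*(-7) = 7/2)
h(p) = 3 (h(p) = 3*(-1)**2 = 3*1 = 3)
(-75 + s(8)) + h(7)*(-117) = (-75 + 7/2) + 3*(-117) = -143/2 - 351 = -845/2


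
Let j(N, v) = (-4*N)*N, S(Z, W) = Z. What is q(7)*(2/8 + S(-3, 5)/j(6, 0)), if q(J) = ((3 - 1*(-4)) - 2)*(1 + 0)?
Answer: 65/48 ≈ 1.3542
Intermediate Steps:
q(J) = 5 (q(J) = ((3 + 4) - 2)*1 = (7 - 2)*1 = 5*1 = 5)
j(N, v) = -4*N²
q(7)*(2/8 + S(-3, 5)/j(6, 0)) = 5*(2/8 - 3/((-4*6²))) = 5*(2*(⅛) - 3/((-4*36))) = 5*(¼ - 3/(-144)) = 5*(¼ - 3*(-1/144)) = 5*(¼ + 1/48) = 5*(13/48) = 65/48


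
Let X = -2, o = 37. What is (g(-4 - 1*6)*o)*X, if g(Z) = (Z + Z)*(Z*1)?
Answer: -14800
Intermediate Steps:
g(Z) = 2*Z² (g(Z) = (2*Z)*Z = 2*Z²)
(g(-4 - 1*6)*o)*X = ((2*(-4 - 1*6)²)*37)*(-2) = ((2*(-4 - 6)²)*37)*(-2) = ((2*(-10)²)*37)*(-2) = ((2*100)*37)*(-2) = (200*37)*(-2) = 7400*(-2) = -14800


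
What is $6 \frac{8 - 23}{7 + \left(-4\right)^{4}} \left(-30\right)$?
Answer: $\frac{2700}{263} \approx 10.266$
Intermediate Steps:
$6 \frac{8 - 23}{7 + \left(-4\right)^{4}} \left(-30\right) = 6 \left(- \frac{15}{7 + 256}\right) \left(-30\right) = 6 \left(- \frac{15}{263}\right) \left(-30\right) = \left(- \frac{90}{263}\right) \left(-30\right) = \frac{2700}{263}$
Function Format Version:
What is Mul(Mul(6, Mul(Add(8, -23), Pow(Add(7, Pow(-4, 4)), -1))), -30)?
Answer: Rational(2700, 263) ≈ 10.266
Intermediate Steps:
Mul(Mul(6, Mul(Add(8, -23), Pow(Add(7, Pow(-4, 4)), -1))), -30) = Mul(Mul(6, Mul(-15, Pow(Add(7, 256), -1))), -30) = Mul(Mul(6, Mul(-15, Pow(263, -1))), -30) = Mul(Mul(6, Mul(-15, Rational(1, 263))), -30) = Mul(Mul(6, Rational(-15, 263)), -30) = Mul(Rational(-90, 263), -30) = Rational(2700, 263)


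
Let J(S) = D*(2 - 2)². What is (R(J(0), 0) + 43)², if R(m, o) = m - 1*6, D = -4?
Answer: 1369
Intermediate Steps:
J(S) = 0 (J(S) = -4*(2 - 2)² = -4*0² = -4*0 = 0)
R(m, o) = -6 + m (R(m, o) = m - 6 = -6 + m)
(R(J(0), 0) + 43)² = ((-6 + 0) + 43)² = (-6 + 43)² = 37² = 1369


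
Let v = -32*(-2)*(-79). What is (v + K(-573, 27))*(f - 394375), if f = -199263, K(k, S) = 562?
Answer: 2667809172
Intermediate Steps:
v = -5056 (v = 64*(-79) = -5056)
(v + K(-573, 27))*(f - 394375) = (-5056 + 562)*(-199263 - 394375) = -4494*(-593638) = 2667809172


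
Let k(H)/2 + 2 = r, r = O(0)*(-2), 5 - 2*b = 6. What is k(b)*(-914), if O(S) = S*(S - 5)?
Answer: 3656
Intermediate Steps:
b = -½ (b = 5/2 - ½*6 = 5/2 - 3 = -½ ≈ -0.50000)
O(S) = S*(-5 + S)
r = 0 (r = (0*(-5 + 0))*(-2) = (0*(-5))*(-2) = 0*(-2) = 0)
k(H) = -4 (k(H) = -4 + 2*0 = -4 + 0 = -4)
k(b)*(-914) = -4*(-914) = 3656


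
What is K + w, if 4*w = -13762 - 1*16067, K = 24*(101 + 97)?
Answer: -10821/4 ≈ -2705.3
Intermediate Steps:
K = 4752 (K = 24*198 = 4752)
w = -29829/4 (w = (-13762 - 1*16067)/4 = (-13762 - 16067)/4 = (¼)*(-29829) = -29829/4 ≈ -7457.3)
K + w = 4752 - 29829/4 = -10821/4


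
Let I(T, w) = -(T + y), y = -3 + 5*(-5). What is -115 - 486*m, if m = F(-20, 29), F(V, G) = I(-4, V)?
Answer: -15667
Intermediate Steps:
y = -28 (y = -3 - 25 = -28)
I(T, w) = 28 - T (I(T, w) = -(T - 28) = -(-28 + T) = 28 - T)
F(V, G) = 32 (F(V, G) = 28 - 1*(-4) = 28 + 4 = 32)
m = 32
-115 - 486*m = -115 - 486*32 = -115 - 15552 = -15667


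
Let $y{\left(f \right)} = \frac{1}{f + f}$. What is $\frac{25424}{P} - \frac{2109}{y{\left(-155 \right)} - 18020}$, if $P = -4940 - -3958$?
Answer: $- \frac{23563592074}{914274897} \approx -25.773$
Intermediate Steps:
$P = -982$ ($P = -4940 + 3958 = -982$)
$y{\left(f \right)} = \frac{1}{2 f}$
$\frac{25424}{P} - \frac{2109}{y{\left(-155 \right)} - 18020} = \frac{25424}{-982} - \frac{2109}{\frac{1}{2 \left(-155\right)} - 18020} = 25424 \left(- \frac{1}{982}\right) - \frac{2109}{\frac{1}{2} \left(- \frac{1}{155}\right) - 18020} = - \frac{12712}{491} - \frac{2109}{- \frac{1}{310} - 18020} = - \frac{12712}{491} - \frac{2109}{- \frac{5586201}{310}} = - \frac{12712}{491} - - \frac{217930}{1862067} = - \frac{12712}{491} + \frac{217930}{1862067} = - \frac{23563592074}{914274897}$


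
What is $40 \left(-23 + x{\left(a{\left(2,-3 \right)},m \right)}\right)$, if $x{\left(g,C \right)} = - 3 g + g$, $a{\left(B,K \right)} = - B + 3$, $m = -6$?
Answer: $-1000$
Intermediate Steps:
$a{\left(B,K \right)} = 3 - B$
$x{\left(g,C \right)} = - 2 g$
$40 \left(-23 + x{\left(a{\left(2,-3 \right)},m \right)}\right) = 40 \left(-23 - 2 \left(3 - 2\right)\right) = 40 \left(-23 - 2\right) = 40 \left(-25\right) = -1000$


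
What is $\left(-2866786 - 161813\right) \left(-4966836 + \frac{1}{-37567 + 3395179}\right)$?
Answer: $\frac{5611895738159543441}{373068} \approx 1.5043 \cdot 10^{13}$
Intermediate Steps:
$\left(-2866786 - 161813\right) \left(-4966836 + \frac{1}{-37567 + 3395179}\right) = - 3028599 \left(-4966836 + \frac{1}{3357612}\right) = \left(-3028599\right) \left(- \frac{16676708155631}{3357612}\right) = \frac{5611895738159543441}{373068}$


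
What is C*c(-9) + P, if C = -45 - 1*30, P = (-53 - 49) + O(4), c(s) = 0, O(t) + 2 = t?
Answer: -100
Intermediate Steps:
O(t) = -2 + t
P = -100 (P = (-53 - 49) + (-2 + 4) = -102 + 2 = -100)
C = -75 (C = -45 - 30 = -75)
C*c(-9) + P = -75*0 - 100 = 0 - 100 = -100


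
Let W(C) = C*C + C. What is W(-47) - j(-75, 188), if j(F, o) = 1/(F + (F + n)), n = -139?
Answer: 624819/289 ≈ 2162.0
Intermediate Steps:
j(F, o) = 1/(-139 + 2*F) (j(F, o) = 1/(F + (F - 139)) = 1/(F + (-139 + F)) = 1/(-139 + 2*F))
W(C) = C + C² (W(C) = C² + C = C + C²)
W(-47) - j(-75, 188) = -47*(1 - 47) - 1/(-139 + 2*(-75)) = -47*(-46) - 1/(-139 - 150) = 2162 - 1/(-289) = 2162 - 1*(-1/289) = 2162 + 1/289 = 624819/289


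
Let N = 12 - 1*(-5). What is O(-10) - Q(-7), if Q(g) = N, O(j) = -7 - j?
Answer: -14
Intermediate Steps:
N = 17 (N = 12 + 5 = 17)
Q(g) = 17
O(-10) - Q(-7) = (-7 - 1*(-10)) - 1*17 = (-7 + 10) - 17 = 3 - 17 = -14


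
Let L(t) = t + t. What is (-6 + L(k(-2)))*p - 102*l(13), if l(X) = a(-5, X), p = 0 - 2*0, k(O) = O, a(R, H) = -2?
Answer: 204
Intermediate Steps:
p = 0 (p = 0 + 0 = 0)
L(t) = 2*t
l(X) = -2
(-6 + L(k(-2)))*p - 102*l(13) = (-6 + 2*(-2))*0 - 102*(-2) = (-6 - 4)*0 + 204 = -10*0 + 204 = 0 + 204 = 204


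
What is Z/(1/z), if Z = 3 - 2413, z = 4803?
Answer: -11575230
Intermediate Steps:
Z = -2410
Z/(1/z) = -2410/(1/4803) = -2410/1/4803 = -2410*4803 = -11575230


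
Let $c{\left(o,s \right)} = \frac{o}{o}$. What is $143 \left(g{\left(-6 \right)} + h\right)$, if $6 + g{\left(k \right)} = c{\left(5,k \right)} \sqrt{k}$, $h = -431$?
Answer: $-62491 + 143 i \sqrt{6} \approx -62491.0 + 350.28 i$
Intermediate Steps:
$c{\left(o,s \right)} = 1$
$g{\left(k \right)} = -6 + \sqrt{k}$ ($g{\left(k \right)} = -6 + 1 \sqrt{k} = -6 + \sqrt{k}$)
$143 \left(g{\left(-6 \right)} + h\right) = 143 \left(\left(-6 + \sqrt{-6}\right) - 431\right) = 143 \left(\left(-6 + i \sqrt{6}\right) - 431\right) = 143 \left(-437 + i \sqrt{6}\right) = -62491 + 143 i \sqrt{6}$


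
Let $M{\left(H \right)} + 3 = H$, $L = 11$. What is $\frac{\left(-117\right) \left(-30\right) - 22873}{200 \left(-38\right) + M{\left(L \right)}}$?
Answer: $\frac{19363}{7592} \approx 2.5504$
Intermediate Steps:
$M{\left(H \right)} = -3 + H$
$\frac{\left(-117\right) \left(-30\right) - 22873}{200 \left(-38\right) + M{\left(L \right)}} = \frac{\left(-117\right) \left(-30\right) - 22873}{200 \left(-38\right) + \left(-3 + 11\right)} = \frac{3510 - 22873}{-7600 + 8} = - \frac{19363}{-7592} = \left(-19363\right) \left(- \frac{1}{7592}\right) = \frac{19363}{7592}$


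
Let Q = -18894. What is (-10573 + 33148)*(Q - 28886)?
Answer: -1078633500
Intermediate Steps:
(-10573 + 33148)*(Q - 28886) = (-10573 + 33148)*(-18894 - 28886) = 22575*(-47780) = -1078633500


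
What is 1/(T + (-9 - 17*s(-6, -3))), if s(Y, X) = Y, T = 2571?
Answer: 1/2664 ≈ 0.00037538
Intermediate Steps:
1/(T + (-9 - 17*s(-6, -3))) = 1/(2571 + (-9 - 17*(-6))) = 1/(2571 + (-9 + 102)) = 1/(2571 + 93) = 1/2664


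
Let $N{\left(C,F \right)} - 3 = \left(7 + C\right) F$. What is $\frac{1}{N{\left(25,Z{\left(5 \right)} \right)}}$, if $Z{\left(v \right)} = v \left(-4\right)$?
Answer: $- \frac{1}{637} \approx -0.0015699$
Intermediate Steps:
$Z{\left(v \right)} = - 4 v$
$N{\left(C,F \right)} = 3 + F \left(7 + C\right)$ ($N{\left(C,F \right)} = 3 + \left(7 + C\right) F = 3 + F \left(7 + C\right)$)
$\frac{1}{N{\left(25,Z{\left(5 \right)} \right)}} = \frac{1}{3 + 7 \left(\left(-4\right) 5\right) + 25 \left(\left(-4\right) 5\right)} = \frac{1}{3 + 7 \left(-20\right) + 25 \left(-20\right)} = \frac{1}{3 - 140 - 500} = \frac{1}{-637} = - \frac{1}{637}$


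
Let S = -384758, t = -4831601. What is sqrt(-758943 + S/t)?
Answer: I*sqrt(17717042993423698985)/4831601 ≈ 871.17*I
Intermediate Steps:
sqrt(-758943 + S/t) = sqrt(-758943 - 384758/(-4831601)) = sqrt(-758943 - 384758*(-1/4831601)) = sqrt(-758943 + 384758/4831601) = sqrt(-3666909372985/4831601) = I*sqrt(17717042993423698985)/4831601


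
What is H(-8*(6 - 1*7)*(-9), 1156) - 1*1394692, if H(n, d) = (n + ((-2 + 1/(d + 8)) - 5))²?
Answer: -1881206890007/1354896 ≈ -1.3885e+6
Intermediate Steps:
H(n, d) = (-7 + n + 1/(8 + d))² (H(n, d) = (n + ((-2 + 1/(8 + d)) - 5))² = (n + (-7 + 1/(8 + d)))² = (-7 + n + 1/(8 + d))²)
H(-8*(6 - 1*7)*(-9), 1156) - 1*1394692 = (-55 - 7*1156 + 8*(-8*(6 - 1*7)*(-9)) + 1156*(-8*(6 - 1*7)*(-9)))²/(8 + 1156)² - 1*1394692 = (-55 - 8092 + 8*(-8*(6 - 7)*(-9)) + 1156*(-8*(6 - 7)*(-9)))²/1164² - 1394692 = (-55 - 8092 + 8*(-8*(-1)*(-9)) + 1156*(-8*(-1)*(-9)))²/1354896 - 1394692 = (-55 - 8092 + 8*(8*(-9)) + 1156*(8*(-9)))²/1354896 - 1394692 = (-55 - 8092 + 8*(-72) + 1156*(-72))²/1354896 - 1394692 = (-55 - 8092 - 576 - 83232)²/1354896 - 1394692 = (1/1354896)*(-91955)² - 1394692 = (1/1354896)*8455722025 - 1394692 = 8455722025/1354896 - 1394692 = -1881206890007/1354896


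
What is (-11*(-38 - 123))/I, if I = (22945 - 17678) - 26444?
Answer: -1771/21177 ≈ -0.083628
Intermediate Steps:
I = -21177 (I = 5267 - 26444 = -21177)
(-11*(-38 - 123))/I = -11*(-38 - 123)/(-21177) = -11*(-161)*(-1/21177) = 1771*(-1/21177) = -1771/21177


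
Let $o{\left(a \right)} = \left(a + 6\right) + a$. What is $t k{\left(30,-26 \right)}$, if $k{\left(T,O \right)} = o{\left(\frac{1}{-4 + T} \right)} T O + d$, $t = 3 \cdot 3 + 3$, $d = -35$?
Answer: $-57300$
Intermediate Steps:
$t = 12$ ($t = 9 + 3 = 12$)
$o{\left(a \right)} = 6 + 2 a$ ($o{\left(a \right)} = \left(6 + a\right) + a = 6 + 2 a$)
$k{\left(T,O \right)} = -35 + O T \left(6 + \frac{2}{-4 + T}\right)$ ($k{\left(T,O \right)} = \left(6 + \frac{2}{-4 + T}\right) T O - 35 = T \left(6 + \frac{2}{-4 + T}\right) O - 35 = O T \left(6 + \frac{2}{-4 + T}\right) - 35 = -35 + O T \left(6 + \frac{2}{-4 + T}\right)$)
$t k{\left(30,-26 \right)} = 12 \frac{140 - 1050 + 2 \left(-26\right) 30 \left(-11 + 3 \cdot 30\right)}{-4 + 30} = 12 \frac{140 - 1050 + 2 \left(-26\right) 30 \left(-11 + 90\right)}{26} = 12 \frac{140 - 1050 + 2 \left(-26\right) 30 \cdot 79}{26} = 12 \frac{140 - 1050 - 123240}{26} = 12 \cdot \frac{1}{26} \left(-124150\right) = 12 \left(-4775\right) = -57300$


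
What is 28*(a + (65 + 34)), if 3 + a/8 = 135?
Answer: 32340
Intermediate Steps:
a = 1056 (a = -24 + 8*135 = -24 + 1080 = 1056)
28*(a + (65 + 34)) = 28*(1056 + (65 + 34)) = 28*(1056 + 99) = 28*1155 = 32340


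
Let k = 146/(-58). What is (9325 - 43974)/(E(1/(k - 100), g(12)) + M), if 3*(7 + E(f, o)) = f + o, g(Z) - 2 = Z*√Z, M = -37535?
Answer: 103474363501393011/112111904496531049 + 22050224720712*√3/112111904496531049 ≈ 0.92330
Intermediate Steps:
k = -73/29 (k = 146*(-1/58) = -73/29 ≈ -2.5172)
g(Z) = 2 + Z^(3/2) (g(Z) = 2 + Z*√Z = 2 + Z^(3/2))
E(f, o) = -7 + f/3 + o/3 (E(f, o) = -7 + (f + o)/3 = -7 + (f/3 + o/3) = -7 + f/3 + o/3)
(9325 - 43974)/(E(1/(k - 100), g(12)) + M) = (9325 - 43974)/((-7 + 1/(3*(-73/29 - 100)) + (2 + 12^(3/2))/3) - 37535) = -34649/((-7 + 1/(3*(-2973/29)) + (2 + 24*√3)/3) - 37535) = -34649/((-7 + (⅓)*(-29/2973) + (⅔ + 8*√3)) - 37535) = -34649/((-7 - 29/8919 + (⅔ + 8*√3)) - 37535) = -34649/((-56516/8919 + 8*√3) - 37535) = -34649/(-334831181/8919 + 8*√3)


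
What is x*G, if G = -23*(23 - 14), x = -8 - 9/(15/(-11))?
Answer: 1449/5 ≈ 289.80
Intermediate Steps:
x = -7/5 (x = -8 - 9/(15*(-1/11)) = -8 - 9/(-15/11) = -8 - 9*(-11)/15 = -8 - 1*(-33/5) = -8 + 33/5 = -7/5 ≈ -1.4000)
G = -207 (G = -23*9 = -207)
x*G = -7/5*(-207) = 1449/5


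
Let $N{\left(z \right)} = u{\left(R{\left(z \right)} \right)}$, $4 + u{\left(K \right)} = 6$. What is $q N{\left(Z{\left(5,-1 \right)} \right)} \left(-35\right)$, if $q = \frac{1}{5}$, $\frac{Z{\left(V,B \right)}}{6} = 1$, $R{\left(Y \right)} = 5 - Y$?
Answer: $-14$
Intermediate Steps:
$u{\left(K \right)} = 2$ ($u{\left(K \right)} = -4 + 6 = 2$)
$Z{\left(V,B \right)} = 6$ ($Z{\left(V,B \right)} = 6 \cdot 1 = 6$)
$q = \frac{1}{5} \approx 0.2$
$N{\left(z \right)} = 2$
$q N{\left(Z{\left(5,-1 \right)} \right)} \left(-35\right) = \frac{1}{5} \cdot 2 \left(-35\right) = \frac{2}{5} \left(-35\right) = -14$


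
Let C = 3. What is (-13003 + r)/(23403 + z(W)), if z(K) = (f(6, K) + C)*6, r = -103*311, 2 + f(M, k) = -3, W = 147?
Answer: -5004/2599 ≈ -1.9254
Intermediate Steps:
f(M, k) = -5 (f(M, k) = -2 - 3 = -5)
r = -32033
z(K) = -12 (z(K) = (-5 + 3)*6 = -2*6 = -12)
(-13003 + r)/(23403 + z(W)) = (-13003 - 32033)/(23403 - 12) = -45036/23391 = -45036*1/23391 = -5004/2599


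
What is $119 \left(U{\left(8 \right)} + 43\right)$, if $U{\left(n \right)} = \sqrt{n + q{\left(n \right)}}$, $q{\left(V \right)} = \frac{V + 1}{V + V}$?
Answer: $5117 + \frac{119 \sqrt{137}}{4} \approx 5465.2$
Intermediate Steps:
$q{\left(V \right)} = \frac{1 + V}{2 V}$
$U{\left(n \right)} = \sqrt{n + \frac{1 + n}{2 n}}$
$119 \left(U{\left(8 \right)} + 43\right) = 119 \left(\frac{\sqrt{2 + \frac{2}{8} + 4 \cdot 8}}{2} + 43\right) = 119 \left(\frac{\sqrt{2 + 2 \cdot \frac{1}{8} + 32}}{2} + 43\right) = 119 \left(\frac{\sqrt{2 + \frac{1}{4} + 32}}{2} + 43\right) = 119 \left(\frac{\sqrt{\frac{137}{4}}}{2} + 43\right) = 119 \left(\frac{\frac{1}{2} \sqrt{137}}{2} + 43\right) = 119 \left(\frac{\sqrt{137}}{4} + 43\right) = 119 \left(43 + \frac{\sqrt{137}}{4}\right) = 5117 + \frac{119 \sqrt{137}}{4}$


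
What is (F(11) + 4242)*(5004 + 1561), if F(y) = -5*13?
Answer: 27422005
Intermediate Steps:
F(y) = -65
(F(11) + 4242)*(5004 + 1561) = (-65 + 4242)*(5004 + 1561) = 4177*6565 = 27422005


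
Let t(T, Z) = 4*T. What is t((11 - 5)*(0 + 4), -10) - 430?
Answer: -334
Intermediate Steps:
t((11 - 5)*(0 + 4), -10) - 430 = 4*((11 - 5)*(0 + 4)) - 430 = 4*(6*4) - 430 = 4*24 - 430 = 96 - 430 = -334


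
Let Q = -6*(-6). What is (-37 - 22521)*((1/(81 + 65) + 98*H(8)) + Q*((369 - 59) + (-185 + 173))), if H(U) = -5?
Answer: -16859273971/73 ≈ -2.3095e+8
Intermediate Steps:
Q = 36
(-37 - 22521)*((1/(81 + 65) + 98*H(8)) + Q*((369 - 59) + (-185 + 173))) = (-37 - 22521)*((1/(81 + 65) + 98*(-5)) + 36*((369 - 59) + (-185 + 173))) = -22558*((1/146 - 490) + 36*(310 - 12)) = -22558*((1/146 - 490) + 36*298) = -22558*(-71539/146 + 10728) = -22558*1494749/146 = -16859273971/73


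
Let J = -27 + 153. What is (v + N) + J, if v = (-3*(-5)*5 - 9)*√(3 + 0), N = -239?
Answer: -113 + 66*√3 ≈ 1.3154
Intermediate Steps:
J = 126
v = 66*√3 (v = (15*5 - 9)*√3 = (75 - 9)*√3 = 66*√3 ≈ 114.32)
(v + N) + J = (66*√3 - 239) + 126 = (-239 + 66*√3) + 126 = -113 + 66*√3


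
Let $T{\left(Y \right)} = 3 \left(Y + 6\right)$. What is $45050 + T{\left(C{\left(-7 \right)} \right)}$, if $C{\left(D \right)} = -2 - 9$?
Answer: $45035$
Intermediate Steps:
$C{\left(D \right)} = -11$ ($C{\left(D \right)} = -2 - 9 = -11$)
$T{\left(Y \right)} = 18 + 3 Y$ ($T{\left(Y \right)} = 3 \left(6 + Y\right) = 18 + 3 Y$)
$45050 + T{\left(C{\left(-7 \right)} \right)} = 45050 + \left(18 + 3 \left(-11\right)\right) = 45050 + \left(18 - 33\right) = 45050 - 15 = 45035$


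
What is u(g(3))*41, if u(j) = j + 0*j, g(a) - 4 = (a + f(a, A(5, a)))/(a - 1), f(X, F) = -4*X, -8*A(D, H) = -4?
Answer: -41/2 ≈ -20.500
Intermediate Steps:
A(D, H) = 1/2 (A(D, H) = -1/8*(-4) = 1/2)
g(a) = 4 - 3*a/(-1 + a) (g(a) = 4 + (a - 4*a)/(a - 1) = 4 + (-3*a)/(-1 + a) = 4 - 3*a/(-1 + a))
u(j) = j (u(j) = j + 0 = j)
u(g(3))*41 = ((-4 + 3)/(-1 + 3))*41 = (-1/2)*41 = ((1/2)*(-1))*41 = -1/2*41 = -41/2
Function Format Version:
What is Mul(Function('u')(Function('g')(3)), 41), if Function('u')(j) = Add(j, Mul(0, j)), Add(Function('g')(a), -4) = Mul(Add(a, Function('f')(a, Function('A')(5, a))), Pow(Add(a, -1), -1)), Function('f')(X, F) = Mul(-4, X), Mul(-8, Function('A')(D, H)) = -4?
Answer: Rational(-41, 2) ≈ -20.500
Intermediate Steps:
Function('A')(D, H) = Rational(1, 2) (Function('A')(D, H) = Mul(Rational(-1, 8), -4) = Rational(1, 2))
Function('g')(a) = Add(4, Mul(-3, a, Pow(Add(-1, a), -1))) (Function('g')(a) = Add(4, Mul(Add(a, Mul(-4, a)), Pow(Add(a, -1), -1))) = Add(4, Mul(Mul(-3, a), Pow(Add(-1, a), -1))) = Add(4, Mul(-3, a, Pow(Add(-1, a), -1))))
Function('u')(j) = j (Function('u')(j) = Add(j, 0) = j)
Mul(Function('u')(Function('g')(3)), 41) = Mul(Mul(Pow(Add(-1, 3), -1), Add(-4, 3)), 41) = Mul(Mul(Pow(2, -1), -1), 41) = Mul(Mul(Rational(1, 2), -1), 41) = Mul(Rational(-1, 2), 41) = Rational(-41, 2)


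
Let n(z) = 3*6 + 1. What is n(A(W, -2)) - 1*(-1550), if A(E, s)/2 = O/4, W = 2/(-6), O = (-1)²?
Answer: 1569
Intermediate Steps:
O = 1
W = -⅓ (W = 2*(-⅙) = -⅓ ≈ -0.33333)
A(E, s) = ½ (A(E, s) = 2*(1/4) = 2*((¼)*1) = 2*(¼) = ½)
n(z) = 19 (n(z) = 18 + 1 = 19)
n(A(W, -2)) - 1*(-1550) = 19 - 1*(-1550) = 19 + 1550 = 1569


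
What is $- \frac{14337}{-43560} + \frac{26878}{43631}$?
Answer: $\frac{199593703}{211174040} \approx 0.94516$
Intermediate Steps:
$- \frac{14337}{-43560} + \frac{26878}{43631} = \left(-14337\right) \left(- \frac{1}{43560}\right) + 26878 \cdot \frac{1}{43631} = \frac{1593}{4840} + \frac{26878}{43631} = \frac{199593703}{211174040}$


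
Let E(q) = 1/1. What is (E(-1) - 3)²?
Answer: 4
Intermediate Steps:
E(q) = 1
(E(-1) - 3)² = (1 - 3)² = (-2)² = 4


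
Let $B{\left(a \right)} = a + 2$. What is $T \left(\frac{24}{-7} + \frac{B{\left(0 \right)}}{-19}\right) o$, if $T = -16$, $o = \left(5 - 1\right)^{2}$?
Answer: $\frac{120320}{133} \approx 904.66$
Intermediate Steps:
$B{\left(a \right)} = 2 + a$
$o = 16$ ($o = 4^{2} = 16$)
$T \left(\frac{24}{-7} + \frac{B{\left(0 \right)}}{-19}\right) o = - 16 \left(\frac{24}{-7} + \frac{2 + 0}{-19}\right) 16 = - 16 \left(24 \left(- \frac{1}{7}\right) + 2 \left(- \frac{1}{19}\right)\right) 16 = - 16 \left(- \frac{24}{7} - \frac{2}{19}\right) 16 = \left(-16\right) \left(- \frac{470}{133}\right) 16 = \frac{7520}{133} \cdot 16 = \frac{120320}{133}$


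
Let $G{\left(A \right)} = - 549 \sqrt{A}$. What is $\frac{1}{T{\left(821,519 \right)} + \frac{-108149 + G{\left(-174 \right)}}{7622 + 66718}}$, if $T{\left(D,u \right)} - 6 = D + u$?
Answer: $\frac{1486108504188}{1998140083106171} + \frac{8162532 i \sqrt{174}}{1998140083106171} \approx 0.00074375 + 5.3886 \cdot 10^{-8} i$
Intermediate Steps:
$T{\left(D,u \right)} = 6 + D + u$ ($T{\left(D,u \right)} = 6 + \left(D + u\right) = 6 + D + u$)
$\frac{1}{T{\left(821,519 \right)} + \frac{-108149 + G{\left(-174 \right)}}{7622 + 66718}} = \frac{1}{\left(6 + 821 + 519\right) + \frac{-108149 - 549 \sqrt{-174}}{7622 + 66718}} = \frac{1}{1346 + \frac{-108149 - 549 i \sqrt{174}}{74340}} = \frac{1}{1346 + \left(-108149 - 549 i \sqrt{174}\right) \frac{1}{74340}} = \frac{1}{1346 - \left(\frac{108149}{74340} + \frac{61 i \sqrt{174}}{8260}\right)} = \frac{1}{\frac{99953491}{74340} - \frac{61 i \sqrt{174}}{8260}}$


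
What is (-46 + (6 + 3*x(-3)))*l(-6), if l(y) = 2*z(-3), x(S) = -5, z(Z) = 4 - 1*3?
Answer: -110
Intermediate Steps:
z(Z) = 1 (z(Z) = 4 - 3 = 1)
l(y) = 2 (l(y) = 2*1 = 2)
(-46 + (6 + 3*x(-3)))*l(-6) = (-46 + (6 + 3*(-5)))*2 = (-46 + (6 - 15))*2 = (-46 - 9)*2 = -55*2 = -110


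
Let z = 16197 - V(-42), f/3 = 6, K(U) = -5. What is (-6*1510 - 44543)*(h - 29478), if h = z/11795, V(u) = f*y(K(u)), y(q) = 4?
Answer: 3727304813331/2359 ≈ 1.5800e+9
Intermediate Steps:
f = 18 (f = 3*6 = 18)
V(u) = 72 (V(u) = 18*4 = 72)
z = 16125 (z = 16197 - 1*72 = 16197 - 72 = 16125)
h = 3225/2359 (h = 16125/11795 = 16125*(1/11795) = 3225/2359 ≈ 1.3671)
(-6*1510 - 44543)*(h - 29478) = (-6*1510 - 44543)*(3225/2359 - 29478) = (-9060 - 44543)*(-69535377/2359) = -53603*(-69535377/2359) = 3727304813331/2359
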